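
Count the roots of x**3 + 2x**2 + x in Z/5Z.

Write P(x) = x**3 + 2x**2 + x.
Evaluate at each of the 5 elements of Z/5Z:
P(0) = 0 → root; P(1) = 4; P(2) = 3; P(3) = 3; P(4) = 0 → root.
Roots: {0, 4}.

2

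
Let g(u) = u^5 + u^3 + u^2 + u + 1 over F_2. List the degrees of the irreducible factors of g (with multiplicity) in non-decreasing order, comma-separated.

Roots in F_2: g(0) = 1; g(1) = 1.
Complete factorization: g(u) = (u^5 + u^3 + u^2 + u + 1).
Factor degrees with multiplicity: 5 = 5.

5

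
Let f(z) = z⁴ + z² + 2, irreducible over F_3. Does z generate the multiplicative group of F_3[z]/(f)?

No

|GF(3^4)^×| = 3^4 − 1 = 80. Prime factorization: 80 = 2^4·5.
f is primitive ⇔ z has order 80 in GF(3)[z]/(f), i.e. z^(80/q) ≠ 1 for each prime q | 80.
z^(40) mod f = 2.
z^(16) mod f = 1
Since z^(16) = 1, the order of z divides 16 < 80; not primitive.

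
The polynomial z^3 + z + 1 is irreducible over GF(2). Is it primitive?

Yes

Write f(z) = z^3 + z + 1.
|GF(2^3)^×| = 2^3 − 1 = 7. Prime factorization: 7 = 7.
f is primitive ⇔ z has order 7 in GF(2)[z]/(f), i.e. z^(7/q) ≠ 1 for each prime q | 7.
z^(1) mod f = z.
None equal 1, so z has full order 7; f is primitive.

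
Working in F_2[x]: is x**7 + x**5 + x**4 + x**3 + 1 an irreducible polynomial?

Yes

Write m(x) = x**7 + x**5 + x**4 + x**3 + 1.
Check for roots in F_2: m(0) = 1; m(1) = 1.
No roots, so no linear factors.
Monic irreducibles of degree 2 over GF(2): x**2 + x + 1.
None of them divide m (all give nonzero remainder).
Monic irreducibles of degree 3 over GF(2): x**3 + x + 1, x**3 + x**2 + 1.
None of them divide m (all give nonzero remainder).
No irreducible factor of degree ≤ 3 exists, so m is irreducible over GF(2).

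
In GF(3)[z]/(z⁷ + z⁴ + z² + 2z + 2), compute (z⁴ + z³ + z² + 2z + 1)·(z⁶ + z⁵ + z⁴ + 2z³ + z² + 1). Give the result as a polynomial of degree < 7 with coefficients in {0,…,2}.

2z^6 + 2z^5 + z^4 + 2z^3 + 2z^2 + z

Multiply in GF(3)[z]: (z⁴ + z³ + z² + 2z + 1)·(z⁶ + z⁵ + z⁴ + 2z³ + z² + 1) = z¹⁰ + 2z⁹ + z⁶ + z⁴ + 2z³ + 2z² + 2z + 1.
Reduce using z⁷ ≡ 2z⁴ + 2z² + z + 1 (mod z⁷ + z⁴ + z² + 2z + 2).
Reduced: 2z⁶ + 2z⁵ + z⁴ + 2z³ + 2z² + z.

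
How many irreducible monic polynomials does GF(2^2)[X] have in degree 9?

29120

Gauss's count: N_{4}(9) = (1/9) Σ_{d|9} μ(9/d)·4^d.
Divisors of 9: 1, 3, 9; μ(9/d) for each: 0, -1, 1.
Σ = − 4^3 + 4^9 = 262080.
N = 262080/9 = 29120.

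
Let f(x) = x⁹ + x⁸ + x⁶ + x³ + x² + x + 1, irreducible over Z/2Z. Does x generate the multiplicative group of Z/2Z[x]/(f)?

|GF(2^9)^×| = 2^9 − 1 = 511. Prime factorization: 511 = 7·73.
f is primitive ⇔ x has order 511 in GF(2)[x]/(f), i.e. x^(511/q) ≠ 1 for each prime q | 511.
x^(73) mod f = x⁷ + x⁵ + x⁴ + x².
x^(7) mod f = x⁷.
None equal 1, so x has full order 511; f is primitive.

Yes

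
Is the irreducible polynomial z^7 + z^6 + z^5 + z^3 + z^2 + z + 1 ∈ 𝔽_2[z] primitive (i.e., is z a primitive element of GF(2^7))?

Yes

Write f(z) = z^7 + z^6 + z^5 + z^3 + z^2 + z + 1.
|GF(2^7)^×| = 2^7 − 1 = 127. Prime factorization: 127 = 127.
f is primitive ⇔ z has order 127 in GF(2)[z]/(f), i.e. z^(127/q) ≠ 1 for each prime q | 127.
z^(1) mod f = z.
None equal 1, so z has full order 127; f is primitive.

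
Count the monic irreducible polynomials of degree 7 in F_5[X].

11160

Gauss's count: N_{5}(7) = (1/7) Σ_{d|7} μ(7/d)·5^d.
Divisors of 7: 1, 7; μ(7/d) for each: -1, 1.
Σ = − 5^1 + 5^7 = 78120.
N = 78120/7 = 11160.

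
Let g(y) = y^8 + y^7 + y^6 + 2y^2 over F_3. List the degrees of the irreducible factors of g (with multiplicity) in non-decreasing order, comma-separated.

Roots in F_3: g(0) = 0 → root; g(1) = 2; g(2) = 0 → root.
Linear factors from roots: (y), (y + 1).
Complete factorization: g(y) = (y + 1)·(y)^2·(y^2 + y + 2)·(y^3 + 2y^2 + 1).
Factor degrees with multiplicity: 1 + 1 + 1 + 2 + 3 = 8.

1, 1, 1, 2, 3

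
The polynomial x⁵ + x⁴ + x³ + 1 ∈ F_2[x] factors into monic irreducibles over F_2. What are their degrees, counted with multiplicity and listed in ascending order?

1, 1, 3

Write h(x) = x⁵ + x⁴ + x³ + 1.
Roots in F_2: h(0) = 1; h(1) = 0 → root.
Linear factors from roots: (x + 1).
Complete factorization: h(x) = (x + 1)^2·(x³ + x² + 1).
Factor degrees with multiplicity: 1 + 1 + 3 = 5.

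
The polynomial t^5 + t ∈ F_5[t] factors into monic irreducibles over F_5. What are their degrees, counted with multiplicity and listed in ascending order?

1, 2, 2

Write f(t) = t^5 + t.
Roots in F_5: f(0) = 0 → root; f(1) = 2; f(2) = 4; f(3) = 1; f(4) = 3.
Linear factors from roots: (t).
Complete factorization: f(t) = (t)·(t^2 + 2)·(t^2 + 3).
Factor degrees with multiplicity: 1 + 2 + 2 = 5.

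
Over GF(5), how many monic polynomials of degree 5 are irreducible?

x^(5^5) − x is the product of all monic irreducibles of degree dividing 5; Möbius inversion gives N = (1/5) Σ μ(5/d)·5^d.
Divisors of 5: 1, 5; μ(5/d) for each: -1, 1.
Σ = − 5^1 + 5^5 = 3120.
N = 3120/5 = 624.

624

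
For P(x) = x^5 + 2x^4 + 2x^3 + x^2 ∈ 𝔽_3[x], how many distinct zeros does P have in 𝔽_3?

3

Evaluate at each of the 3 elements of 𝔽_3:
P(0) = 0 → root; P(1) = 0 → root; P(2) = 0 → root.
Roots: {0, 1, 2}.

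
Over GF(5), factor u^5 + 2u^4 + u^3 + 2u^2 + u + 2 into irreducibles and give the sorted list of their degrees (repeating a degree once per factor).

Write g(u) = u^5 + 2u^4 + u^3 + 2u^2 + u + 2.
Roots in GF(5): g(0) = 2; g(1) = 4; g(2) = 4; g(3) = 0 → root; g(4) = 3.
Linear factors from roots: (u + 2).
Complete factorization: g(u) = (u + 2)·(u^2 + u + 1)·(u^2 + 4u + 1).
Factor degrees with multiplicity: 1 + 2 + 2 = 5.

1, 2, 2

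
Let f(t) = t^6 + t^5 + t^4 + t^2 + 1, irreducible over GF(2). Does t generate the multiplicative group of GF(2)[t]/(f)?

|GF(2^6)^×| = 2^6 − 1 = 63. Prime factorization: 63 = 3^2·7.
f is primitive ⇔ t has order 63 in GF(2)[t]/(f), i.e. t^(63/q) ≠ 1 for each prime q | 63.
t^(21) mod f = 1
t^(9) mod f = t^3 + 1.
Since t^(21) = 1, the order of t divides 21 < 63; not primitive.

No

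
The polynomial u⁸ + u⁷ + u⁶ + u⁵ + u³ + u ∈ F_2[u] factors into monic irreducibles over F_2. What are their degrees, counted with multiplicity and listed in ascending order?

Write g(u) = u⁸ + u⁷ + u⁶ + u⁵ + u³ + u.
Roots in F_2: g(0) = 0 → root; g(1) = 0 → root.
Linear factors from roots: (u), (u + 1).
Complete factorization: g(u) = (u)·(u + 1)^2·(u² + u + 1)·(u³ + u + 1).
Factor degrees with multiplicity: 1 + 1 + 1 + 2 + 3 = 8.

1, 1, 1, 2, 3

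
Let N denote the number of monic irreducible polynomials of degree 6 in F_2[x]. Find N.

9

The number of monic irreducibles of degree 6 over GF(2) is (1/6)·Σ_{d∣6} μ(6/d) 2^d.
Divisors of 6: 1, 2, 3, 6; μ(6/d) for each: 1, -1, -1, 1.
Σ = 2^1 − 2^2 − 2^3 + 2^6 = 54.
N = 54/6 = 9.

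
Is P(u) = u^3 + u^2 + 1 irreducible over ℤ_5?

Check for roots in ℤ_5: P(0) = 1; P(1) = 3; P(2) = 3; P(3) = 2; P(4) = 1.
No roots. A degree-3 polynomial over a field with no linear factor is irreducible.

Yes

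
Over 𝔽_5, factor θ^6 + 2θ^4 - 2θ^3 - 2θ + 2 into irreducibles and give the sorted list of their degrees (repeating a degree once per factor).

6

Write g(θ) = θ^6 + 2θ^4 - 2θ^3 - 2θ + 2.
Roots in 𝔽_5: g(0) = 2; g(1) = 1; g(2) = 3; g(3) = 3; g(4) = 4.
Complete factorization: g(θ) = (θ^6 + 2θ^4 - 2θ^3 - 2θ + 2).
Factor degrees with multiplicity: 6 = 6.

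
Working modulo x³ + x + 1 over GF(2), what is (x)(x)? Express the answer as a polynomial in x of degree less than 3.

Multiply in GF(2)[x]: (x)·(x) = x².
Reduced: x².

x^2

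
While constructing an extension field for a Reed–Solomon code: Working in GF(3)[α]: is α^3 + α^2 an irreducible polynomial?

No

Write P(α) = α^3 + α^2.
Check for roots in GF(3): P(0) = 0 → root; P(1) = 2; P(2) = 0 → root.
P(0) = 0, so (α) divides P(α); P is reducible.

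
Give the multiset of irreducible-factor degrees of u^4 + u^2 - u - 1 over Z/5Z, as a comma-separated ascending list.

Write h(u) = u^4 + u^2 - u - 1.
Roots in Z/5Z: h(0) = 4; h(1) = 0 → root; h(2) = 2; h(3) = 1; h(4) = 2.
Linear factors from roots: (u - 1).
Complete factorization: h(u) = (u - 1)^2·(u^2 + 2u - 1).
Factor degrees with multiplicity: 1 + 1 + 2 = 4.

1, 1, 2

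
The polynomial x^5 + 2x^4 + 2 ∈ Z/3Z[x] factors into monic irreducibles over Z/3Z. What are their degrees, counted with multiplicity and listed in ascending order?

Write h(x) = x^5 + 2x^4 + 2.
Roots in Z/3Z: h(0) = 2; h(1) = 2; h(2) = 0 → root.
Linear factors from roots: (x + 1).
Complete factorization: h(x) = (x + 1)^2·(x^3 + 2x + 2).
Factor degrees with multiplicity: 1 + 1 + 3 = 5.

1, 1, 3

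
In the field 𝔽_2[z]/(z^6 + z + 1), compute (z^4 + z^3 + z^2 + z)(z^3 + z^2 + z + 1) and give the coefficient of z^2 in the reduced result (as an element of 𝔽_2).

Multiply in 𝔽_2[z]: (z^4 + z^3 + z^2 + z)·(z^3 + z^2 + z + 1) = z^7 + z^5 + z^3 + z.
Reduce using z^6 ≡ z + 1 (mod z^6 + z + 1).
Reduced: z^5 + z^3 + z^2.

1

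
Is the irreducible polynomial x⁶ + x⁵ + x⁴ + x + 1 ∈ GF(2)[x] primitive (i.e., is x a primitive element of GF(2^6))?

Yes

Write f(x) = x⁶ + x⁵ + x⁴ + x + 1.
|GF(2^6)^×| = 2^6 − 1 = 63. Prime factorization: 63 = 3^2·7.
f is primitive ⇔ x has order 63 in GF(2)[x]/(f), i.e. x^(63/q) ≠ 1 for each prime q | 63.
x^(21) mod f = x⁴ + x³ + 1.
x^(9) mod f = x⁵ + x² + x + 1.
None equal 1, so x has full order 63; f is primitive.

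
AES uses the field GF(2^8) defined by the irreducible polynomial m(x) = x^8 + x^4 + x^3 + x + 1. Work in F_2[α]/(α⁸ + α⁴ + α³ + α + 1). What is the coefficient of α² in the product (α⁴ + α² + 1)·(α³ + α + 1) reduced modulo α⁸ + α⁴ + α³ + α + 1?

Multiply in F_2[α]: (α⁴ + α² + 1)·(α³ + α + 1) = α⁷ + α⁴ + α² + α + 1.
Reduced: α⁷ + α⁴ + α² + α + 1.

1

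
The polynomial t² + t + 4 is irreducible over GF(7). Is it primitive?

No

Write f(t) = t² + t + 4.
|GF(7^2)^×| = 7^2 − 1 = 48. Prime factorization: 48 = 2^4·3.
f is primitive ⇔ t has order 48 in GF(7)[t]/(f), i.e. t^(48/q) ≠ 1 for each prime q | 48.
t^(24) mod f = 1
t^(16) mod f = 2.
Since t^(24) = 1, the order of t divides 24 < 48; not primitive.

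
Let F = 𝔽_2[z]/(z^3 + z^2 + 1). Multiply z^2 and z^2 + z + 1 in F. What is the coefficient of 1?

0

Multiply in 𝔽_2[z]: (z^2)·(z^2 + z + 1) = z^4 + z^3 + z^2.
Reduce using z^3 ≡ z^2 + 1 (mod z^3 + z^2 + 1).
Reduced: z^2 + z.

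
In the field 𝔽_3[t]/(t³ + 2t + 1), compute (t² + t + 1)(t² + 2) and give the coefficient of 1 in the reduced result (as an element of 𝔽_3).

1

Multiply in 𝔽_3[t]: (t² + t + 1)·(t² + 2) = t⁴ + t³ + 2t + 2.
Reduce using t³ ≡ t + 2 (mod t³ + 2t + 1).
Reduced: t² + 2t + 1.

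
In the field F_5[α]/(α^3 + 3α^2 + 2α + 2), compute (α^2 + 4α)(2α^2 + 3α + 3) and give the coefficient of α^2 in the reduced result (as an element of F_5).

Multiply in F_5[α]: (α^2 + 4α)·(2α^2 + 3α + 3) = 2α^4 + α^3 + 2α.
Reduce using α^3 ≡ 2α^2 + 3α + 3 (mod α^3 + 3α^2 + 2α + 2).
Reduced: α^2 + 3α.

1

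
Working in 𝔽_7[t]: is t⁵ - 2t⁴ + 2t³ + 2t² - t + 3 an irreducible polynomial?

Write g(t) = t⁵ - 2t⁴ + 2t³ + 2t² - t + 3.
Check for roots in 𝔽_7: g(0) = 3; g(1) = 5; g(2) = 4; g(3) = 6; g(4) = 6; g(5) = 3; g(6) = 1.
No roots, so no linear factors.
Degree-2 irreducible divisors: test the 21 monic irreducibles of degree 2 over GF(7).
None of them divide g (all give nonzero remainder).
No irreducible factor of degree ≤ 2 exists, so g is irreducible over GF(7).

Yes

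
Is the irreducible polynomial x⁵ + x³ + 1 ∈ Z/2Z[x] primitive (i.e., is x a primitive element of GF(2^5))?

Yes

Write f(x) = x⁵ + x³ + 1.
|GF(2^5)^×| = 2^5 − 1 = 31. Prime factorization: 31 = 31.
f is primitive ⇔ x has order 31 in GF(2)[x]/(f), i.e. x^(31/q) ≠ 1 for each prime q | 31.
x^(1) mod f = x.
None equal 1, so x has full order 31; f is primitive.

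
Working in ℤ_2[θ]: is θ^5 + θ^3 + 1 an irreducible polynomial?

Yes

Write m(θ) = θ^5 + θ^3 + 1.
Check for roots in ℤ_2: m(0) = 1; m(1) = 1.
No roots, so no linear factors.
Monic irreducibles of degree 2 over GF(2): θ^2 + θ + 1.
None of them divide m (all give nonzero remainder).
No irreducible factor of degree ≤ 2 exists, so m is irreducible over GF(2).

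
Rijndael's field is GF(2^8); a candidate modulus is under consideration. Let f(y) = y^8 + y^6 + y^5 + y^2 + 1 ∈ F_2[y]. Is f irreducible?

Check for roots in F_2: f(0) = 1; f(1) = 1.
No roots, so no linear factors.
Monic irreducibles of degree 2 over GF(2): y^2 + y + 1.
None of them divide f (all give nonzero remainder).
Monic irreducibles of degree 3 over GF(2): y^3 + y + 1, y^3 + y^2 + 1.
None of them divide f (all give nonzero remainder).
Monic irreducibles of degree 4 over GF(2): y^4 + y + 1, y^4 + y^3 + 1, y^4 + y^3 + y^2 + y + 1.
None of them divide f (all give nonzero remainder).
No irreducible factor of degree ≤ 4 exists, so f is irreducible over GF(2).

Yes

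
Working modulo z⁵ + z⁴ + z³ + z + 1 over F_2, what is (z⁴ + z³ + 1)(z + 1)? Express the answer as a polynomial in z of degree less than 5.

z^4

Multiply in F_2[z]: (z⁴ + z³ + 1)·(z + 1) = z⁵ + z³ + z + 1.
Reduce using z⁵ ≡ z⁴ + z³ + z + 1 (mod z⁵ + z⁴ + z³ + z + 1).
Reduced: z⁴.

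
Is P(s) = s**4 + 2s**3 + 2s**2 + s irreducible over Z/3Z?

Check for roots in Z/3Z: P(0) = 0 → root; P(1) = 0 → root; P(2) = 0 → root.
P(0) = 0, so (s) divides P(s); P is reducible.

No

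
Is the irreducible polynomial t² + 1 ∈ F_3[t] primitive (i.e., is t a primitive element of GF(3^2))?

Write f(t) = t² + 1.
|GF(3^2)^×| = 3^2 − 1 = 8. Prime factorization: 8 = 2^3.
f is primitive ⇔ t has order 8 in GF(3)[t]/(f), i.e. t^(8/q) ≠ 1 for each prime q | 8.
t^(4) mod f = 1
Since t^(4) = 1, the order of t divides 4 < 8; not primitive.

No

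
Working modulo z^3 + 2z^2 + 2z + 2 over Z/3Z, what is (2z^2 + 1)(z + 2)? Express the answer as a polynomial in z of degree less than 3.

1

Multiply in Z/3Z[z]: (2z^2 + 1)·(z + 2) = 2z^3 + z^2 + z + 2.
Reduce using z^3 ≡ z^2 + z + 1 (mod z^3 + 2z^2 + 2z + 2).
Reduced: 1.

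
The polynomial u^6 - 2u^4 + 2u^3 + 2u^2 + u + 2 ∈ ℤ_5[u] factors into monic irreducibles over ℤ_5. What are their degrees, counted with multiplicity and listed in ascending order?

1, 1, 1, 3

Write g(u) = u^6 - 2u^4 + 2u^3 + 2u^2 + u + 2.
Roots in ℤ_5: g(0) = 2; g(1) = 1; g(2) = 0 → root; g(3) = 4; g(4) = 0 → root.
Linear factors from roots: (u - 2), (u + 1).
Complete factorization: g(u) = (u - 2)·(u + 1)^2·(u^3 + u - 1).
Factor degrees with multiplicity: 1 + 1 + 1 + 3 = 6.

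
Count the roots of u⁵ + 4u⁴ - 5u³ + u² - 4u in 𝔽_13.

5

Write g(u) = u⁵ + 4u⁴ - 5u³ + u² - 4u.
Evaluate at each of the 13 elements of 𝔽_13:
g(0) = 0 → root; g(1) = 10; g(2) = 0 → root; g(3) = 0 → root; g(4) = 12; g(5) = 0 → root; g(6) = 10; g(7) = 4; g(8) = 6; g(9) = 1; g(10) = 3; g(11) = 6; g(12) = 0 → root.
Roots: {0, 2, 3, 5, 12}.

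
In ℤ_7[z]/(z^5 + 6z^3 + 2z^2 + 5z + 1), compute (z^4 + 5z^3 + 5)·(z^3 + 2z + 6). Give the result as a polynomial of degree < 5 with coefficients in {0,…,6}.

5z^4 + 2z^3 + 3z^2 + 4z + 6

Multiply in ℤ_7[z]: (z^4 + 5z^3 + 5)·(z^3 + 2z + 6) = z^7 + 5z^6 + 2z^5 + 2z^4 + 3z + 2.
Reduce using z^5 ≡ z^3 + 5z^2 + 2z + 6 (mod z^5 + 6z^3 + 2z^2 + 5z + 1).
Reduced: 5z^4 + 2z^3 + 3z^2 + 4z + 6.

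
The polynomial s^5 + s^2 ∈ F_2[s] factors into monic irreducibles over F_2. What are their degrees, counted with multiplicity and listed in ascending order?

1, 1, 1, 2

Write h(s) = s^5 + s^2.
Roots in F_2: h(0) = 0 → root; h(1) = 0 → root.
Linear factors from roots: (s), (s + 1).
Complete factorization: h(s) = (s + 1)·(s)^2·(s^2 + s + 1).
Factor degrees with multiplicity: 1 + 1 + 1 + 2 = 5.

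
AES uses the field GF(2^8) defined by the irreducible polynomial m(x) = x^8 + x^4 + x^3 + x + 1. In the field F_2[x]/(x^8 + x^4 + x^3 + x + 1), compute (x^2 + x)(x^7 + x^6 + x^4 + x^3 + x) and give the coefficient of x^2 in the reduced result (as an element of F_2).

0

Multiply in F_2[x]: (x^2 + x)·(x^7 + x^6 + x^4 + x^3 + x) = x^9 + x^7 + x^6 + x^4 + x^3 + x^2.
Reduce using x^8 ≡ x^4 + x^3 + x + 1 (mod x^8 + x^4 + x^3 + x + 1).
Reduced: x^7 + x^6 + x^5 + x^3 + x.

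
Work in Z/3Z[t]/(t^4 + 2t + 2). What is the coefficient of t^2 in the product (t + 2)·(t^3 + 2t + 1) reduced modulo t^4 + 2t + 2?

Multiply in Z/3Z[t]: (t + 2)·(t^3 + 2t + 1) = t^4 + 2t^3 + 2t^2 + 2t + 2.
Reduce using t^4 ≡ t + 1 (mod t^4 + 2t + 2).
Reduced: 2t^3 + 2t^2.

2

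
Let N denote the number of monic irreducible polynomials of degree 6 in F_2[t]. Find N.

9

The number of monic irreducibles of degree 6 over GF(2) is (1/6)·Σ_{d∣6} μ(6/d) 2^d.
Divisors of 6: 1, 2, 3, 6; μ(6/d) for each: 1, -1, -1, 1.
Σ = 2^1 − 2^2 − 2^3 + 2^6 = 54.
N = 54/6 = 9.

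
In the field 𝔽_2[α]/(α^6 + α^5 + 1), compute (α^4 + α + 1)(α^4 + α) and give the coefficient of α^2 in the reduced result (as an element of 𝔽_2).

0

Multiply in 𝔽_2[α]: (α^4 + α + 1)·(α^4 + α) = α^8 + α^4 + α^2 + α.
Reduce using α^6 ≡ α^5 + 1 (mod α^6 + α^5 + 1).
Reduced: α^5 + α^4 + 1.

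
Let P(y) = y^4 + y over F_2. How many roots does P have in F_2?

Evaluate at each of the 2 elements of F_2:
P(0) = 0 → root; P(1) = 0 → root.
Roots: {0, 1}.

2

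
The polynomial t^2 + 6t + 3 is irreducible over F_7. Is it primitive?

Write f(t) = t^2 + 6t + 3.
|GF(7^2)^×| = 7^2 − 1 = 48. Prime factorization: 48 = 2^4·3.
f is primitive ⇔ t has order 48 in GF(7)[t]/(f), i.e. t^(48/q) ≠ 1 for each prime q | 48.
t^(24) mod f = 6.
t^(16) mod f = 2.
None equal 1, so t has full order 48; f is primitive.

Yes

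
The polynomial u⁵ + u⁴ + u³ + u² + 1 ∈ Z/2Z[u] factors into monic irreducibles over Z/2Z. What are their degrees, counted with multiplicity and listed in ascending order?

5

Write f(u) = u⁵ + u⁴ + u³ + u² + 1.
Roots in Z/2Z: f(0) = 1; f(1) = 1.
Complete factorization: f(u) = (u⁵ + u⁴ + u³ + u² + 1).
Factor degrees with multiplicity: 5 = 5.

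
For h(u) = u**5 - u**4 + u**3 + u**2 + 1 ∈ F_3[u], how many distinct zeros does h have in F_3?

Evaluate at each of the 3 elements of F_3:
h(0) = 1; h(1) = 0 → root; h(2) = 2.
Roots: {1}.

1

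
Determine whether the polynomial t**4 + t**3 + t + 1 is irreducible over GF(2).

No

Write P(t) = t**4 + t**3 + t + 1.
Check for roots in GF(2): P(0) = 1; P(1) = 0 → root.
P(1) = 0, so (t − 1) divides P(t); P is reducible.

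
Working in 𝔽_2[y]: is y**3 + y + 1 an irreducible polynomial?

Write m(y) = y**3 + y + 1.
Check for roots in 𝔽_2: m(0) = 1; m(1) = 1.
No roots. A degree-3 polynomial over a field with no linear factor is irreducible.

Yes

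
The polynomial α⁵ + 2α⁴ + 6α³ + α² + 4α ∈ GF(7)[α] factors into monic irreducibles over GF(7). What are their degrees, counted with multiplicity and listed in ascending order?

Write h(α) = α⁵ + 2α⁴ + 6α³ + α² + 4α.
Linear factors from roots: (α), (α + 6), (α + 4).
Complete factorization: h(α) = (α)·(α + 4)·(α + 6)·(α² + 6α + 6).
Factor degrees with multiplicity: 1 + 1 + 1 + 2 = 5.

1, 1, 1, 2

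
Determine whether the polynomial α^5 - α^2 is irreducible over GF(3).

No

Write P(α) = α^5 - α^2.
Check for roots in GF(3): P(0) = 0 → root; P(1) = 0 → root; P(2) = 1.
P(0) = 0, so (α) divides P(α); P is reducible.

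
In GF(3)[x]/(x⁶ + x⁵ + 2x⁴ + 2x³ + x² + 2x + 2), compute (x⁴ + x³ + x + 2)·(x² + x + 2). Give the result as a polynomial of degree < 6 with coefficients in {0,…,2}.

x^5 + x^4 + x^3 + 2x^2 + 2x + 2

Multiply in GF(3)[x]: (x⁴ + x³ + x + 2)·(x² + x + 2) = x⁶ + 2x⁵ + x + 1.
Reduce using x⁶ ≡ 2x⁵ + x⁴ + x³ + 2x² + x + 1 (mod x⁶ + x⁵ + 2x⁴ + 2x³ + x² + 2x + 2).
Reduced: x⁵ + x⁴ + x³ + 2x² + 2x + 2.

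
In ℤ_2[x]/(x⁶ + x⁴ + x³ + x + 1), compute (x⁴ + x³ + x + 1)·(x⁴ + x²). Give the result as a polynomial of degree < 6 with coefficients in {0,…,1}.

Multiply in ℤ_2[x]: (x⁴ + x³ + x + 1)·(x⁴ + x²) = x⁸ + x⁷ + x⁶ + x⁴ + x³ + x².
Reduce using x⁶ ≡ x⁴ + x³ + x + 1 (mod x⁶ + x⁴ + x³ + x + 1).
Reduced: x² + x.

x^2 + x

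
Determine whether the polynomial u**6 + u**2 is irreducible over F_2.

Write f(u) = u**6 + u**2.
Check for roots in F_2: f(0) = 0 → root; f(1) = 0 → root.
f(0) = 0, so (u) divides f(u); f is reducible.

No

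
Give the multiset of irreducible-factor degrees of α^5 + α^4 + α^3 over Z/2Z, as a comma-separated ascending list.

1, 1, 1, 2

Write h(α) = α^5 + α^4 + α^3.
Roots in Z/2Z: h(0) = 0 → root; h(1) = 1.
Linear factors from roots: (α).
Complete factorization: h(α) = (α)^3·(α^2 + α + 1).
Factor degrees with multiplicity: 1 + 1 + 1 + 2 = 5.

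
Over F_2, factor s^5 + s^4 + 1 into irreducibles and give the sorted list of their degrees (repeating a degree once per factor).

2, 3

Write f(s) = s^5 + s^4 + 1.
Roots in F_2: f(0) = 1; f(1) = 1.
Complete factorization: f(s) = (s^2 + s + 1)·(s^3 + s + 1).
Factor degrees with multiplicity: 2 + 3 = 5.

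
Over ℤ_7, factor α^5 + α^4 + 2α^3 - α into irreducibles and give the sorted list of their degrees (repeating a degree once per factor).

1, 2, 2

Write g(α) = α^5 + α^4 + 2α^3 - α.
Linear factors from roots: (α).
Complete factorization: g(α) = (α)·(α^2 - 3α + 1)·(α^2 - 3α - 1).
Factor degrees with multiplicity: 1 + 2 + 2 = 5.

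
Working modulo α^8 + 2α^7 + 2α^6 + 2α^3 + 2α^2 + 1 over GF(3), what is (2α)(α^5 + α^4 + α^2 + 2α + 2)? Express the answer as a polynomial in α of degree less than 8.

Multiply in GF(3)[α]: (2α)·(α^5 + α^4 + α^2 + 2α + 2) = 2α^6 + 2α^5 + 2α^3 + α^2 + α.
Reduced: 2α^6 + 2α^5 + 2α^3 + α^2 + α.

2α^6 + 2α^5 + 2α^3 + α^2 + α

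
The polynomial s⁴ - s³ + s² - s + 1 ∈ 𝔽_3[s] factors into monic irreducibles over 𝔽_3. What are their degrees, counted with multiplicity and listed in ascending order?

4

Write h(s) = s⁴ - s³ + s² - s + 1.
Roots in 𝔽_3: h(0) = 1; h(1) = 1; h(2) = 2.
Complete factorization: h(s) = (s⁴ - s³ + s² - s + 1).
Factor degrees with multiplicity: 4 = 4.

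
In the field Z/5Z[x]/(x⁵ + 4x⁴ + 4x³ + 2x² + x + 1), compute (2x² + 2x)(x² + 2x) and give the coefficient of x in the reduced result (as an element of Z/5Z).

Multiply in Z/5Z[x]: (2x² + 2x)·(x² + 2x) = 2x⁴ + x³ + 4x².
Reduced: 2x⁴ + x³ + 4x².

0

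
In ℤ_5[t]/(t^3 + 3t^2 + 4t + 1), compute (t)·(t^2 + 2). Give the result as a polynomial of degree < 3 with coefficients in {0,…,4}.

Multiply in ℤ_5[t]: (t)·(t^2 + 2) = t^3 + 2t.
Reduce using t^3 ≡ 2t^2 + t + 4 (mod t^3 + 3t^2 + 4t + 1).
Reduced: 2t^2 + 3t + 4.

2t^2 + 3t + 4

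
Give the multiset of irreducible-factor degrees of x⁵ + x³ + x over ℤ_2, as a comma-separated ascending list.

1, 2, 2

Write g(x) = x⁵ + x³ + x.
Roots in ℤ_2: g(0) = 0 → root; g(1) = 1.
Linear factors from roots: (x).
Complete factorization: g(x) = (x)·(x² + x + 1)^2.
Factor degrees with multiplicity: 1 + 2 + 2 = 5.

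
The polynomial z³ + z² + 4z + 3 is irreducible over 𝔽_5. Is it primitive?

Write f(z) = z³ + z² + 4z + 3.
|GF(5^3)^×| = 5^3 − 1 = 124. Prime factorization: 124 = 2^2·31.
f is primitive ⇔ z has order 124 in GF(5)[z]/(f), i.e. z^(124/q) ≠ 1 for each prime q | 124.
z^(62) mod f = 4.
z^(4) mod f = 2z² + z + 3.
None equal 1, so z has full order 124; f is primitive.

Yes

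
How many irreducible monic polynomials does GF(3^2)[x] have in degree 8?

5380020

x^(9^8) − x is the product of all monic irreducibles of degree dividing 8; Möbius inversion gives N = (1/8) Σ μ(8/d)·9^d.
Divisors of 8: 1, 2, 4, 8; μ(8/d) for each: 0, 0, -1, 1.
Σ = − 9^4 + 9^8 = 43040160.
N = 43040160/8 = 5380020.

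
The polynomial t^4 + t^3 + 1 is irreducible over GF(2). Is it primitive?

Write f(t) = t^4 + t^3 + 1.
|GF(2^4)^×| = 2^4 − 1 = 15. Prime factorization: 15 = 3·5.
f is primitive ⇔ t has order 15 in GF(2)[t]/(f), i.e. t^(15/q) ≠ 1 for each prime q | 15.
t^(5) mod f = t^3 + t + 1.
t^(3) mod f = t^3.
None equal 1, so t has full order 15; f is primitive.

Yes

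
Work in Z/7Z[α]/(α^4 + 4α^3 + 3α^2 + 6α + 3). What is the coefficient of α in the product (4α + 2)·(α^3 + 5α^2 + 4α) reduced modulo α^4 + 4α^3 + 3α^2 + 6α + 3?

Multiply in Z/7Z[α]: (4α + 2)·(α^3 + 5α^2 + 4α) = 4α^4 + α^3 + 5α^2 + α.
Reduce using α^4 ≡ 3α^3 + 4α^2 + α + 4 (mod α^4 + 4α^3 + 3α^2 + 6α + 3).
Reduced: 6α^3 + 5α + 2.

5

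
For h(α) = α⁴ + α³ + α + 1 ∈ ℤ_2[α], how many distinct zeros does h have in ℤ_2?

1

Evaluate at each of the 2 elements of ℤ_2:
h(0) = 1; h(1) = 0 → root.
Roots: {1}.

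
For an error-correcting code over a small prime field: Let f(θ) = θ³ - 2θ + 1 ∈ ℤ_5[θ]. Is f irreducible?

Check for roots in ℤ_5: f(0) = 1; f(1) = 0 → root; f(2) = 0 → root; f(3) = 2; f(4) = 2.
f(1) = 0, so (θ − 1) divides f(θ); f is reducible.

No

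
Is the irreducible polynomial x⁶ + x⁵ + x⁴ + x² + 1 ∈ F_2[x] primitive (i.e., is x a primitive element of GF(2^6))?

No

Write f(x) = x⁶ + x⁵ + x⁴ + x² + 1.
|GF(2^6)^×| = 2^6 − 1 = 63. Prime factorization: 63 = 3^2·7.
f is primitive ⇔ x has order 63 in GF(2)[x]/(f), i.e. x^(63/q) ≠ 1 for each prime q | 63.
x^(21) mod f = 1
x^(9) mod f = x³ + 1.
Since x^(21) = 1, the order of x divides 21 < 63; not primitive.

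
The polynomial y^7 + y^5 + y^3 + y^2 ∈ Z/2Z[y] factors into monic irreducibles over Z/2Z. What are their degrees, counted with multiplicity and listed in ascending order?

Write g(y) = y^7 + y^5 + y^3 + y^2.
Roots in Z/2Z: g(0) = 0 → root; g(1) = 0 → root.
Linear factors from roots: (y), (y + 1).
Complete factorization: g(y) = (y + 1)·(y)^2·(y^4 + y^3 + 1).
Factor degrees with multiplicity: 1 + 1 + 1 + 4 = 7.

1, 1, 1, 4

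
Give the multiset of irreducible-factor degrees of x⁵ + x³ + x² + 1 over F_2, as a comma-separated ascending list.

1, 1, 1, 2

Write h(x) = x⁵ + x³ + x² + 1.
Roots in F_2: h(0) = 1; h(1) = 0 → root.
Linear factors from roots: (x + 1).
Complete factorization: h(x) = (x + 1)^3·(x² + x + 1).
Factor degrees with multiplicity: 1 + 1 + 1 + 2 = 5.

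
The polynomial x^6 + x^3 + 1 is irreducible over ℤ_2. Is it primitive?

No

Write f(x) = x^6 + x^3 + 1.
|GF(2^6)^×| = 2^6 − 1 = 63. Prime factorization: 63 = 3^2·7.
f is primitive ⇔ x has order 63 in GF(2)[x]/(f), i.e. x^(63/q) ≠ 1 for each prime q | 63.
x^(21) mod f = x^3.
x^(9) mod f = 1
Since x^(9) = 1, the order of x divides 9 < 63; not primitive.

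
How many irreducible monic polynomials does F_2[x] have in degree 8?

30

Gauss's count: N_{2}(8) = (1/8) Σ_{d|8} μ(8/d)·2^d.
Divisors of 8: 1, 2, 4, 8; μ(8/d) for each: 0, 0, -1, 1.
Σ = − 2^4 + 2^8 = 240.
N = 240/8 = 30.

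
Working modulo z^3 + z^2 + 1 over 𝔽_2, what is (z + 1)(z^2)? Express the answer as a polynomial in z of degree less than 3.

1

Multiply in 𝔽_2[z]: (z + 1)·(z^2) = z^3 + z^2.
Reduce using z^3 ≡ z^2 + 1 (mod z^3 + z^2 + 1).
Reduced: 1.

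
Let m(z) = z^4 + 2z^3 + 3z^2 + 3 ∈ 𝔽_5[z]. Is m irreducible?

No

Check for roots in 𝔽_5: m(0) = 3; m(1) = 4; m(2) = 2; m(3) = 0 → root; m(4) = 0 → root.
m(3) = 0, so (z − 3) divides m(z); m is reducible.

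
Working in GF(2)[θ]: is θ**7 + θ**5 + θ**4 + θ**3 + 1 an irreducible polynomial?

Yes

Write P(θ) = θ**7 + θ**5 + θ**4 + θ**3 + 1.
Check for roots in GF(2): P(0) = 1; P(1) = 1.
No roots, so no linear factors.
Monic irreducibles of degree 2 over GF(2): θ**2 + θ + 1.
None of them divide P (all give nonzero remainder).
Monic irreducibles of degree 3 over GF(2): θ**3 + θ + 1, θ**3 + θ**2 + 1.
None of them divide P (all give nonzero remainder).
No irreducible factor of degree ≤ 3 exists, so P is irreducible over GF(2).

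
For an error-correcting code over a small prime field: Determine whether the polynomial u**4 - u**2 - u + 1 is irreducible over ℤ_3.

No

Write g(u) = u**4 - u**2 - u + 1.
Check for roots in ℤ_3: g(0) = 1; g(1) = 0 → root; g(2) = 2.
g(1) = 0, so (u − 1) divides g(u); g is reducible.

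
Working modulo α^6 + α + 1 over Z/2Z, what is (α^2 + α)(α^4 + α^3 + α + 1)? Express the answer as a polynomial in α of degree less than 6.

Multiply in Z/2Z[α]: (α^2 + α)·(α^4 + α^3 + α + 1) = α^6 + α^4 + α^3 + α.
Reduce using α^6 ≡ α + 1 (mod α^6 + α + 1).
Reduced: α^4 + α^3 + 1.

α^4 + α^3 + 1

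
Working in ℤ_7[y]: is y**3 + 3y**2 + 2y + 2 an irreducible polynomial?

Yes

Write f(y) = y**3 + 3y**2 + 2y + 2.
Check for roots in ℤ_7: f(0) = 2; f(1) = 1; f(2) = 5; f(3) = 6; f(4) = 3; f(5) = 2; f(6) = 2.
No roots. A degree-3 polynomial over a field with no linear factor is irreducible.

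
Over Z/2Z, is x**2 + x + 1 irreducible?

Yes

Write m(x) = x**2 + x + 1.
Check for roots in Z/2Z: m(0) = 1; m(1) = 1.
No roots. A degree-2 polynomial over a field with no linear factor is irreducible.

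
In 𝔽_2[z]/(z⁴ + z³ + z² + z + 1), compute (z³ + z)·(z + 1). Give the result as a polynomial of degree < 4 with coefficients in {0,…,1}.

Multiply in 𝔽_2[z]: (z³ + z)·(z + 1) = z⁴ + z³ + z² + z.
Reduce using z⁴ ≡ z³ + z² + z + 1 (mod z⁴ + z³ + z² + z + 1).
Reduced: 1.

1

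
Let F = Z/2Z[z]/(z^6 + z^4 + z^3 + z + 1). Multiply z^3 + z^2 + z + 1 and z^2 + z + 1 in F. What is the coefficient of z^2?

1

Multiply in Z/2Z[z]: (z^3 + z^2 + z + 1)·(z^2 + z + 1) = z^5 + z^3 + z^2 + 1.
Reduced: z^5 + z^3 + z^2 + 1.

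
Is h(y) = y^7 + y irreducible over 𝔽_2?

No

Check for roots in 𝔽_2: h(0) = 0 → root; h(1) = 0 → root.
h(0) = 0, so (y) divides h(y); h is reducible.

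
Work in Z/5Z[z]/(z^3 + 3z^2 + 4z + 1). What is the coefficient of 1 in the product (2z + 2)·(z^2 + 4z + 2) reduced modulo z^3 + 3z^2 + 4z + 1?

Multiply in Z/5Z[z]: (2z + 2)·(z^2 + 4z + 2) = 2z^3 + 2z + 4.
Reduce using z^3 ≡ 2z^2 + z + 4 (mod z^3 + 3z^2 + 4z + 1).
Reduced: 4z^2 + 4z + 2.

2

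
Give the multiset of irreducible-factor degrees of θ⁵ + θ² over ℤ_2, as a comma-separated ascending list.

1, 1, 1, 2

Write f(θ) = θ⁵ + θ².
Roots in ℤ_2: f(0) = 0 → root; f(1) = 0 → root.
Linear factors from roots: (θ), (θ + 1).
Complete factorization: f(θ) = (θ + 1)·(θ)^2·(θ² + θ + 1).
Factor degrees with multiplicity: 1 + 1 + 1 + 2 = 5.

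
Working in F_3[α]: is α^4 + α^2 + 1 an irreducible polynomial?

No

Write m(α) = α^4 + α^2 + 1.
Check for roots in F_3: m(0) = 1; m(1) = 0 → root; m(2) = 0 → root.
m(1) = 0, so (α − 1) divides m(α); m is reducible.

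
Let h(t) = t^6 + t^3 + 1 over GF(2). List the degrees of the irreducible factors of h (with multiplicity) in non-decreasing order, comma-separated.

6

Roots in GF(2): h(0) = 1; h(1) = 1.
Complete factorization: h(t) = (t^6 + t^3 + 1).
Factor degrees with multiplicity: 6 = 6.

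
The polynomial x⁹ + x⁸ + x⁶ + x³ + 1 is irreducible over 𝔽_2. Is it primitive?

No

Write f(x) = x⁹ + x⁸ + x⁶ + x³ + 1.
|GF(2^9)^×| = 2^9 − 1 = 511. Prime factorization: 511 = 7·73.
f is primitive ⇔ x has order 511 in GF(2)[x]/(f), i.e. x^(511/q) ≠ 1 for each prime q | 511.
x^(73) mod f = 1
x^(7) mod f = x⁷.
Since x^(73) = 1, the order of x divides 73 < 511; not primitive.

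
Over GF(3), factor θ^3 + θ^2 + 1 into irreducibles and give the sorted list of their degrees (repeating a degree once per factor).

Write f(θ) = θ^3 + θ^2 + 1.
Roots in GF(3): f(0) = 1; f(1) = 0 → root; f(2) = 1.
Linear factors from roots: (θ + 2).
Complete factorization: f(θ) = (θ + 2)·(θ^2 + 2θ + 2).
Factor degrees with multiplicity: 1 + 2 = 3.

1, 2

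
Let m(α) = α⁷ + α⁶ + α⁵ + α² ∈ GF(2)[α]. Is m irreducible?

No

Check for roots in GF(2): m(0) = 0 → root; m(1) = 0 → root.
m(0) = 0, so (α) divides m(α); m is reducible.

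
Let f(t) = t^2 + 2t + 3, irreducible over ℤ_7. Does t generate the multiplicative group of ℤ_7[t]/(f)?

|GF(7^2)^×| = 7^2 − 1 = 48. Prime factorization: 48 = 2^4·3.
f is primitive ⇔ t has order 48 in GF(7)[t]/(f), i.e. t^(48/q) ≠ 1 for each prime q | 48.
t^(24) mod f = 6.
t^(16) mod f = 2.
None equal 1, so t has full order 48; f is primitive.

Yes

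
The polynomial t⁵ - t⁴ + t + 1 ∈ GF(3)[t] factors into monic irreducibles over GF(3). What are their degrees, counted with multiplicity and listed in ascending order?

5

Write h(t) = t⁵ - t⁴ + t + 1.
Roots in GF(3): h(0) = 1; h(1) = 2; h(2) = 1.
Complete factorization: h(t) = (t⁵ - t⁴ + t + 1).
Factor degrees with multiplicity: 5 = 5.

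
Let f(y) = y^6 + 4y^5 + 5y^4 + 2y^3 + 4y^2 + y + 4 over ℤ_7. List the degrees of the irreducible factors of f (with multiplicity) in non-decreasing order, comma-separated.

Linear factors from roots: (y + 6), (y + 1).
Complete factorization: f(y) = (y + 6)·(y + 1)^2·(y^3 + 3y^2 + 3y + 3).
Factor degrees with multiplicity: 1 + 1 + 1 + 3 = 6.

1, 1, 1, 3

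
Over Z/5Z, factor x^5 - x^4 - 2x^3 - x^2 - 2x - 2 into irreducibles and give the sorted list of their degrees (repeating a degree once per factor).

Write g(x) = x^5 - x^4 - 2x^3 - x^2 - 2x - 2.
Roots in Z/5Z: g(0) = 3; g(1) = 3; g(2) = 0 → root; g(3) = 1; g(4) = 4.
Linear factors from roots: (x - 2).
Complete factorization: g(x) = (x - 2)·(x^4 + x^3 - x + 1).
Factor degrees with multiplicity: 1 + 4 = 5.

1, 4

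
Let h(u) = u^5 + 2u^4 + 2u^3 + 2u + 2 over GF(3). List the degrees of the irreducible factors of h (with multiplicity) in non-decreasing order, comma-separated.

Roots in GF(3): h(0) = 2; h(1) = 0 → root; h(2) = 2.
Linear factors from roots: (u + 2).
Complete factorization: h(u) = (u + 2)^2·(u^3 + u^2 + 2).
Factor degrees with multiplicity: 1 + 1 + 3 = 5.

1, 1, 3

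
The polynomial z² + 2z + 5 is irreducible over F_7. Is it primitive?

Yes

Write f(z) = z² + 2z + 5.
|GF(7^2)^×| = 7^2 − 1 = 48. Prime factorization: 48 = 2^4·3.
f is primitive ⇔ z has order 48 in GF(7)[z]/(f), i.e. z^(48/q) ≠ 1 for each prime q | 48.
z^(24) mod f = 6.
z^(16) mod f = 4.
None equal 1, so z has full order 48; f is primitive.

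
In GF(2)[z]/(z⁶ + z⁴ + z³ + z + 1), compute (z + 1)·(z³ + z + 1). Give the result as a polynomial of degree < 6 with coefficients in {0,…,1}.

z^4 + z^3 + z^2 + 1

Multiply in GF(2)[z]: (z + 1)·(z³ + z + 1) = z⁴ + z³ + z² + 1.
Reduced: z⁴ + z³ + z² + 1.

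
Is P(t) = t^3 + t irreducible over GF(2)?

No

Check for roots in GF(2): P(0) = 0 → root; P(1) = 0 → root.
P(0) = 0, so (t) divides P(t); P is reducible.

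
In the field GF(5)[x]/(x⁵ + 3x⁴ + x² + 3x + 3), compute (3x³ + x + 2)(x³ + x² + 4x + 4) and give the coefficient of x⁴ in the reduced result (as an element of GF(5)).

Multiply in GF(5)[x]: (3x³ + x + 2)·(x³ + x² + 4x + 4) = 3x⁶ + 3x⁵ + 3x⁴ + x² + 2x + 3.
Reduce using x⁵ ≡ 2x⁴ + 4x² + 2x + 2 (mod x⁵ + 3x⁴ + x² + 3x + 3).
Reduced: x⁴ + 2x³ + 3x² + x + 1.

1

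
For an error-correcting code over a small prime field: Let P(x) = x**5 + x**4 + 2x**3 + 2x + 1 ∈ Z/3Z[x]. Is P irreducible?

Check for roots in Z/3Z: P(0) = 1; P(1) = 1; P(2) = 0 → root.
P(2) = 0, so (x − 2) divides P(x); P is reducible.

No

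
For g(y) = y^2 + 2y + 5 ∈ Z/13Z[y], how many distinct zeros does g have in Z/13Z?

Evaluate at each of the 13 elements of Z/13Z:
g(0) = 5; g(1) = 8; g(2) = 0 → root; g(3) = 7; g(4) = 3; g(5) = 1; g(6) = 1; g(7) = 3; g(8) = 7; g(9) = 0 → root; g(10) = 8; g(11) = 5; g(12) = 4.
Roots: {2, 9}.

2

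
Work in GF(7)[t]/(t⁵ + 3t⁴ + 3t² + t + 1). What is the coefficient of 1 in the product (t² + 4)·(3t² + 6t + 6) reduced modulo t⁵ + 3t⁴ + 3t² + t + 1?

3

Multiply in GF(7)[t]: (t² + 4)·(3t² + 6t + 6) = 3t⁴ + 6t³ + 4t² + 3t + 3.
Reduced: 3t⁴ + 6t³ + 4t² + 3t + 3.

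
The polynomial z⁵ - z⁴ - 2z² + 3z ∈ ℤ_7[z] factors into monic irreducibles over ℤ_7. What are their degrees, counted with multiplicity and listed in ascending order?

Write f(z) = z⁵ - z⁴ - 2z² + 3z.
Linear factors from roots: (z), (z - 2), (z + 1).
Complete factorization: f(z) = (z)·(z + 1)·(z - 2)·(z² + 2).
Factor degrees with multiplicity: 1 + 1 + 1 + 2 = 5.

1, 1, 1, 2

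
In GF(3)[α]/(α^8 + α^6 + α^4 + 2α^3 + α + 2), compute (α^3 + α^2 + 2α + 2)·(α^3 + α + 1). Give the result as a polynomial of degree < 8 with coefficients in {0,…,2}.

Multiply in GF(3)[α]: (α^3 + α^2 + 2α + 2)·(α^3 + α + 1) = α^6 + α^5 + α^3 + α + 2.
Reduced: α^6 + α^5 + α^3 + α + 2.

α^6 + α^5 + α^3 + α + 2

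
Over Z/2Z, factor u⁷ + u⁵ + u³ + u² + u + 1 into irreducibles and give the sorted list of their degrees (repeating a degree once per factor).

Write h(u) = u⁷ + u⁵ + u³ + u² + u + 1.
Roots in Z/2Z: h(0) = 1; h(1) = 0 → root.
Linear factors from roots: (u + 1).
Complete factorization: h(u) = (u + 1)^2·(u² + u + 1)·(u³ + u² + 1).
Factor degrees with multiplicity: 1 + 1 + 2 + 3 = 7.

1, 1, 2, 3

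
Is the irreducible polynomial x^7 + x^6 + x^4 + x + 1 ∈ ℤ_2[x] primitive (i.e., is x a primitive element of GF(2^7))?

Write f(x) = x^7 + x^6 + x^4 + x + 1.
|GF(2^7)^×| = 2^7 − 1 = 127. Prime factorization: 127 = 127.
f is primitive ⇔ x has order 127 in GF(2)[x]/(f), i.e. x^(127/q) ≠ 1 for each prime q | 127.
x^(1) mod f = x.
None equal 1, so x has full order 127; f is primitive.

Yes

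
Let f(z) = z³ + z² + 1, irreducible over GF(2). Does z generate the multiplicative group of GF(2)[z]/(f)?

Yes

|GF(2^3)^×| = 2^3 − 1 = 7. Prime factorization: 7 = 7.
f is primitive ⇔ z has order 7 in GF(2)[z]/(f), i.e. z^(7/q) ≠ 1 for each prime q | 7.
z^(1) mod f = z.
None equal 1, so z has full order 7; f is primitive.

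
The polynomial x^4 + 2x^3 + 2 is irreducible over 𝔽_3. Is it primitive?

Yes

Write f(x) = x^4 + 2x^3 + 2.
|GF(3^4)^×| = 3^4 − 1 = 80. Prime factorization: 80 = 2^4·5.
f is primitive ⇔ x has order 80 in GF(3)[x]/(f), i.e. x^(80/q) ≠ 1 for each prime q | 80.
x^(40) mod f = 2.
x^(16) mod f = 2x^2 + x + 2.
None equal 1, so x has full order 80; f is primitive.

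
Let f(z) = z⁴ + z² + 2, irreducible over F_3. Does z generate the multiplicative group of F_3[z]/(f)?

|GF(3^4)^×| = 3^4 − 1 = 80. Prime factorization: 80 = 2^4·5.
f is primitive ⇔ z has order 80 in GF(3)[z]/(f), i.e. z^(80/q) ≠ 1 for each prime q | 80.
z^(40) mod f = 2.
z^(16) mod f = 1
Since z^(16) = 1, the order of z divides 16 < 80; not primitive.

No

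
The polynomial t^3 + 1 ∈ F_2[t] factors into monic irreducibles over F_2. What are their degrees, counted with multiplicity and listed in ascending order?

1, 2

Write h(t) = t^3 + 1.
Roots in F_2: h(0) = 1; h(1) = 0 → root.
Linear factors from roots: (t + 1).
Complete factorization: h(t) = (t + 1)·(t^2 + t + 1).
Factor degrees with multiplicity: 1 + 2 = 3.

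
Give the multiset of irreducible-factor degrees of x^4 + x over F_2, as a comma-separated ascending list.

Write f(x) = x^4 + x.
Roots in F_2: f(0) = 0 → root; f(1) = 0 → root.
Linear factors from roots: (x), (x + 1).
Complete factorization: f(x) = (x)·(x + 1)·(x^2 + x + 1).
Factor degrees with multiplicity: 1 + 1 + 2 = 4.

1, 1, 2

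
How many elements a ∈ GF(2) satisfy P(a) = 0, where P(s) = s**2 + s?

Evaluate at each of the 2 elements of GF(2):
P(0) = 0 → root; P(1) = 0 → root.
Roots: {0, 1}.

2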